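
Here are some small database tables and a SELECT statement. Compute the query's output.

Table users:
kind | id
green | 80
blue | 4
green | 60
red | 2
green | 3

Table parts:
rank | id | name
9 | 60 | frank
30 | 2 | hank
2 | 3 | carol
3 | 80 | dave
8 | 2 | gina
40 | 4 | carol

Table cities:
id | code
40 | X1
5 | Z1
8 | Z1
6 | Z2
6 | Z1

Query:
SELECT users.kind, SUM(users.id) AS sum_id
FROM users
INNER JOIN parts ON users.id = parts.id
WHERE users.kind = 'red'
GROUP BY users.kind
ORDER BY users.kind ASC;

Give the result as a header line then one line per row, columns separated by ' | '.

== RESULT ==
users.kind | sum_id
red | 4

Derivation:
After JOIN parts (6 rows):
users.kind | users.id | parts.rank | parts.id | parts.name
green | 80 | 3 | 80 | dave
blue | 4 | 40 | 4 | carol
green | 60 | 9 | 60 | frank
red | 2 | 30 | 2 | hank
red | 2 | 8 | 2 | gina
green | 3 | 2 | 3 | carol
After WHERE (2 rows):
users.kind | users.id | parts.rank | parts.id | parts.name
red | 2 | 30 | 2 | hank
red | 2 | 8 | 2 | gina
After GROUP BY (1 rows):
users.kind | sum_id
red | 4
After ORDER BY (1 rows):
users.kind | sum_id
red | 4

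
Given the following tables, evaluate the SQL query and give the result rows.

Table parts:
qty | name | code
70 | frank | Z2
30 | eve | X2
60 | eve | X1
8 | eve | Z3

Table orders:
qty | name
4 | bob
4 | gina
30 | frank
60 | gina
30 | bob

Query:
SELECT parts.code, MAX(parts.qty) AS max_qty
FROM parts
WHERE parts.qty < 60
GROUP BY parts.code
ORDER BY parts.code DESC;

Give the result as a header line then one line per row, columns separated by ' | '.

== RESULT ==
parts.code | max_qty
Z3 | 8
X2 | 30

Derivation:
After WHERE (2 rows):
parts.qty | parts.name | parts.code
30 | eve | X2
8 | eve | Z3
After GROUP BY (2 rows):
parts.code | max_qty
X2 | 30
Z3 | 8
After ORDER BY (2 rows):
parts.code | max_qty
Z3 | 8
X2 | 30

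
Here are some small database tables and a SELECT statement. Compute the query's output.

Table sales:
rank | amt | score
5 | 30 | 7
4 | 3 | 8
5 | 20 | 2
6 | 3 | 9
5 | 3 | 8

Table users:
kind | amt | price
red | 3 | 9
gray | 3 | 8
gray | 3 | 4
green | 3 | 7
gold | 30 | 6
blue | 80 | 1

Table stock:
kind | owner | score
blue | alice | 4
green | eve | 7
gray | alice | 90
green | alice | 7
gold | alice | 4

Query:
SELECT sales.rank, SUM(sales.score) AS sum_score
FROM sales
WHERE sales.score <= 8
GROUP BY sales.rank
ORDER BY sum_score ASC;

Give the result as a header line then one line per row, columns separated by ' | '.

After WHERE (4 rows):
sales.rank | sales.amt | sales.score
5 | 30 | 7
4 | 3 | 8
5 | 20 | 2
5 | 3 | 8
After GROUP BY (2 rows):
sales.rank | sum_score
5 | 17
4 | 8
After ORDER BY (2 rows):
sales.rank | sum_score
4 | 8
5 | 17

== RESULT ==
sales.rank | sum_score
4 | 8
5 | 17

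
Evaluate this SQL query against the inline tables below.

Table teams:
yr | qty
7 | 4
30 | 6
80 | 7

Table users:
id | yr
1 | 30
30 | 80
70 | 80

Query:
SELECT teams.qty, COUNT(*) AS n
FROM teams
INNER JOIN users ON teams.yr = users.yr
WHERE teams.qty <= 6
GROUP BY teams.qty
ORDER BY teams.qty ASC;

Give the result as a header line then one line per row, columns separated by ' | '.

After JOIN users (3 rows):
teams.yr | teams.qty | users.id | users.yr
30 | 6 | 1 | 30
80 | 7 | 30 | 80
80 | 7 | 70 | 80
After WHERE (1 rows):
teams.yr | teams.qty | users.id | users.yr
30 | 6 | 1 | 30
After GROUP BY (1 rows):
teams.qty | n
6 | 1
After ORDER BY (1 rows):
teams.qty | n
6 | 1

== RESULT ==
teams.qty | n
6 | 1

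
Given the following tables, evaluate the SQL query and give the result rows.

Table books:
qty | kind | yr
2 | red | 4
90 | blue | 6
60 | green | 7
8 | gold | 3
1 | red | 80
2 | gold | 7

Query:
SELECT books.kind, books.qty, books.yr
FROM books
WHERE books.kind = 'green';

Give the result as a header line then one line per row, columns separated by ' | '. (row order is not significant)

After WHERE (1 rows):
books.qty | books.kind | books.yr
60 | green | 7
After SELECT (1 rows):
books.kind | books.qty | books.yr
green | 60 | 7

== RESULT ==
books.kind | books.qty | books.yr
green | 60 | 7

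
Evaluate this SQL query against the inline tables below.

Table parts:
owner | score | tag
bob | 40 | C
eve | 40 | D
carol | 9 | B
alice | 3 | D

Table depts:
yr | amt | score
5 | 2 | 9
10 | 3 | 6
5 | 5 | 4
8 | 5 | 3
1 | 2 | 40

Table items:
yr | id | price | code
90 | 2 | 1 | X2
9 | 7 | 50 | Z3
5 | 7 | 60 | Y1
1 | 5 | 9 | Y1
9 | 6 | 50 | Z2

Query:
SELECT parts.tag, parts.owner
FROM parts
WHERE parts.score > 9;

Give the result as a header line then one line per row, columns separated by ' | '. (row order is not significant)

After WHERE (2 rows):
parts.owner | parts.score | parts.tag
bob | 40 | C
eve | 40 | D
After SELECT (2 rows):
parts.tag | parts.owner
C | bob
D | eve

== RESULT ==
parts.tag | parts.owner
C | bob
D | eve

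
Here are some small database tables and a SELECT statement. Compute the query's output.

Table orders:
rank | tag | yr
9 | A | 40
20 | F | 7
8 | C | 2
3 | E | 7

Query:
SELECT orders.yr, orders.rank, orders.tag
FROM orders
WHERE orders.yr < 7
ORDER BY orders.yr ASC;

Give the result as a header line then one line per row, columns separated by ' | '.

== RESULT ==
orders.yr | orders.rank | orders.tag
2 | 8 | C

Derivation:
After WHERE (1 rows):
orders.rank | orders.tag | orders.yr
8 | C | 2
After SELECT (1 rows):
orders.yr | orders.rank | orders.tag
2 | 8 | C
After ORDER BY (1 rows):
orders.yr | orders.rank | orders.tag
2 | 8 | C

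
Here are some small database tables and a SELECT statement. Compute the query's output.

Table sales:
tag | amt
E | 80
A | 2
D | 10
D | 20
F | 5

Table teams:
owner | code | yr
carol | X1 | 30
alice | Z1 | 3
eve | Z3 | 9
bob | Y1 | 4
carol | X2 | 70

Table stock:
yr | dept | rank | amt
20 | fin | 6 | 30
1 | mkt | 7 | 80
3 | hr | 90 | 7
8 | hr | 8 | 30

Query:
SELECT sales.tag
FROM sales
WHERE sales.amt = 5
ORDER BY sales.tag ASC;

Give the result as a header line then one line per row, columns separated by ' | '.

== RESULT ==
sales.tag
F

Derivation:
After WHERE (1 rows):
sales.tag | sales.amt
F | 5
After SELECT (1 rows):
sales.tag
F
After ORDER BY (1 rows):
sales.tag
F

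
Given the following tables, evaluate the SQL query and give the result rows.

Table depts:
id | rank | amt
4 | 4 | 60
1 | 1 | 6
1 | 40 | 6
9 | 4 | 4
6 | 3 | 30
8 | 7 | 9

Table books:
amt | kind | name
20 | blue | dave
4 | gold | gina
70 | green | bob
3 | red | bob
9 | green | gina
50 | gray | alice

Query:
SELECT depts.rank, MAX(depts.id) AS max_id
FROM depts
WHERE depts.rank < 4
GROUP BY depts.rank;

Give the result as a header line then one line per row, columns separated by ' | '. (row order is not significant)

== RESULT ==
depts.rank | max_id
1 | 1
3 | 6

Derivation:
After WHERE (2 rows):
depts.id | depts.rank | depts.amt
1 | 1 | 6
6 | 3 | 30
After GROUP BY (2 rows):
depts.rank | max_id
1 | 1
3 | 6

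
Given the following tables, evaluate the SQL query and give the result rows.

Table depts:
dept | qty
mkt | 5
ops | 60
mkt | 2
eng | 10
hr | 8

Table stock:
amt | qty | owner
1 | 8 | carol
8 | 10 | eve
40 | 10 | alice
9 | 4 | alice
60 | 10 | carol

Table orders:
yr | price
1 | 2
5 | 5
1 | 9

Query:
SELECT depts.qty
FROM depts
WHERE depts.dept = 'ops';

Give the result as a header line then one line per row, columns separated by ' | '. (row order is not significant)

After WHERE (1 rows):
depts.dept | depts.qty
ops | 60
After SELECT (1 rows):
depts.qty
60

== RESULT ==
depts.qty
60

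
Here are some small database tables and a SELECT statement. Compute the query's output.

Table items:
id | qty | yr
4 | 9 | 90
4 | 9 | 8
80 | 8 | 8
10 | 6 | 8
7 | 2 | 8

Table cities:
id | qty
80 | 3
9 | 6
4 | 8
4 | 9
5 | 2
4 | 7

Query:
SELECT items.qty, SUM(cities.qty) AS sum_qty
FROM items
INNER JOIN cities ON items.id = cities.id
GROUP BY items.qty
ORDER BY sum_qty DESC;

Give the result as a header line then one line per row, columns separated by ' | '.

== RESULT ==
items.qty | sum_qty
9 | 48
8 | 3

Derivation:
After JOIN cities (7 rows):
items.id | items.qty | items.yr | cities.id | cities.qty
4 | 9 | 90 | 4 | 8
4 | 9 | 90 | 4 | 9
4 | 9 | 90 | 4 | 7
4 | 9 | 8 | 4 | 8
4 | 9 | 8 | 4 | 9
4 | 9 | 8 | 4 | 7
80 | 8 | 8 | 80 | 3
After GROUP BY (2 rows):
items.qty | sum_qty
9 | 48
8 | 3
After ORDER BY (2 rows):
items.qty | sum_qty
9 | 48
8 | 3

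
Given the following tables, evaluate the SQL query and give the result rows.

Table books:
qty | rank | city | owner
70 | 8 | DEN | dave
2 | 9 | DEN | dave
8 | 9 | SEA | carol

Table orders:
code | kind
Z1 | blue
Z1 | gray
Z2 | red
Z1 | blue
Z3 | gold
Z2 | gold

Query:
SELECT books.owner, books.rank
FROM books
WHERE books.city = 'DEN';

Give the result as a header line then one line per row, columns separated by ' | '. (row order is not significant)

== RESULT ==
books.owner | books.rank
dave | 8
dave | 9

Derivation:
After WHERE (2 rows):
books.qty | books.rank | books.city | books.owner
70 | 8 | DEN | dave
2 | 9 | DEN | dave
After SELECT (2 rows):
books.owner | books.rank
dave | 8
dave | 9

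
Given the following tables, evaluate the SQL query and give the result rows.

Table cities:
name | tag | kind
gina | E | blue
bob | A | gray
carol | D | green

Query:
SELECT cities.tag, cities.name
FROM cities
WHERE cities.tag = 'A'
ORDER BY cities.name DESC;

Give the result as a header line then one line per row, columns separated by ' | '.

== RESULT ==
cities.tag | cities.name
A | bob

Derivation:
After WHERE (1 rows):
cities.name | cities.tag | cities.kind
bob | A | gray
After SELECT (1 rows):
cities.tag | cities.name
A | bob
After ORDER BY (1 rows):
cities.tag | cities.name
A | bob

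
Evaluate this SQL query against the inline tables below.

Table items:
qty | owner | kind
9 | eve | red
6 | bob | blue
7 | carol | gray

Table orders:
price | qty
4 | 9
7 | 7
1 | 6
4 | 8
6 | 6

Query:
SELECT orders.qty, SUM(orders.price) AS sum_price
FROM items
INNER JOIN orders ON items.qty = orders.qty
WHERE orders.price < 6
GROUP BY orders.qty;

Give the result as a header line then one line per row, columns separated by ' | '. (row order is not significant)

After JOIN orders (4 rows):
items.qty | items.owner | items.kind | orders.price | orders.qty
9 | eve | red | 4 | 9
6 | bob | blue | 1 | 6
6 | bob | blue | 6 | 6
7 | carol | gray | 7 | 7
After WHERE (2 rows):
items.qty | items.owner | items.kind | orders.price | orders.qty
9 | eve | red | 4 | 9
6 | bob | blue | 1 | 6
After GROUP BY (2 rows):
orders.qty | sum_price
9 | 4
6 | 1

== RESULT ==
orders.qty | sum_price
9 | 4
6 | 1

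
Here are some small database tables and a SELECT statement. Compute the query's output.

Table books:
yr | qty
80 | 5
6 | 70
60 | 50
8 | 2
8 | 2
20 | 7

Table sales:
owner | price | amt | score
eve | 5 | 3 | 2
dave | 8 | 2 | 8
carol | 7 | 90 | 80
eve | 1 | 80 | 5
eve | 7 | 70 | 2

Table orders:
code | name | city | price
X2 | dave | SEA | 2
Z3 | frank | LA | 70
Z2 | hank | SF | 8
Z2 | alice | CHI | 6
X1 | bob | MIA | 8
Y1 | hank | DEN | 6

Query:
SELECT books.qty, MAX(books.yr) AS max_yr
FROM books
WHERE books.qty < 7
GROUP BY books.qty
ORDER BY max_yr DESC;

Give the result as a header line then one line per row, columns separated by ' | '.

After WHERE (3 rows):
books.yr | books.qty
80 | 5
8 | 2
8 | 2
After GROUP BY (2 rows):
books.qty | max_yr
5 | 80
2 | 8
After ORDER BY (2 rows):
books.qty | max_yr
5 | 80
2 | 8

== RESULT ==
books.qty | max_yr
5 | 80
2 | 8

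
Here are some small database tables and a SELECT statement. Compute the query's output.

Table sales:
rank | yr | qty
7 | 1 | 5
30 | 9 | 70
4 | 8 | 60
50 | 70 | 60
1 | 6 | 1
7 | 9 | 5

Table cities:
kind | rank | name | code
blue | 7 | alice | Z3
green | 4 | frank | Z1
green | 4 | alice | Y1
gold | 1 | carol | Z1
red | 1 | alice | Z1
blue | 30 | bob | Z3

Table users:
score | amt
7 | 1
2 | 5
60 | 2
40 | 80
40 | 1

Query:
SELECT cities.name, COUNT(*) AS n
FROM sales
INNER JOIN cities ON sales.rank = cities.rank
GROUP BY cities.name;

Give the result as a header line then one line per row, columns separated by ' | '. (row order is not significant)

== RESULT ==
cities.name | n
alice | 4
bob | 1
frank | 1
carol | 1

Derivation:
After JOIN cities (7 rows):
sales.rank | sales.yr | sales.qty | cities.kind | cities.rank | cities.name | cities.code
7 | 1 | 5 | blue | 7 | alice | Z3
30 | 9 | 70 | blue | 30 | bob | Z3
4 | 8 | 60 | green | 4 | frank | Z1
4 | 8 | 60 | green | 4 | alice | Y1
1 | 6 | 1 | gold | 1 | carol | Z1
1 | 6 | 1 | red | 1 | alice | Z1
7 | 9 | 5 | blue | 7 | alice | Z3
After GROUP BY (4 rows):
cities.name | n
alice | 4
bob | 1
frank | 1
carol | 1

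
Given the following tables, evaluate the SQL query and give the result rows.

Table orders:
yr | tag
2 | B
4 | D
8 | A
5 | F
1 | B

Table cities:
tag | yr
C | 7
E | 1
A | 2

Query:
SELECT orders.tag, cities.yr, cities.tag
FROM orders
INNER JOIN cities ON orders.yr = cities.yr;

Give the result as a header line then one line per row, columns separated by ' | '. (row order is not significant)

After JOIN cities (2 rows):
orders.yr | orders.tag | cities.tag | cities.yr
2 | B | A | 2
1 | B | E | 1
After SELECT (2 rows):
orders.tag | cities.yr | cities.tag
B | 2 | A
B | 1 | E

== RESULT ==
orders.tag | cities.yr | cities.tag
B | 2 | A
B | 1 | E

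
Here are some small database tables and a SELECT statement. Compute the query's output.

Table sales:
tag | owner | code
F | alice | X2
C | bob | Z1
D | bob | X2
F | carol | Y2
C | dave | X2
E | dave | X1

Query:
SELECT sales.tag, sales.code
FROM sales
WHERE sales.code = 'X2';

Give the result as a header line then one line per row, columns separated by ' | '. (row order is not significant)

After WHERE (3 rows):
sales.tag | sales.owner | sales.code
F | alice | X2
D | bob | X2
C | dave | X2
After SELECT (3 rows):
sales.tag | sales.code
F | X2
D | X2
C | X2

== RESULT ==
sales.tag | sales.code
F | X2
D | X2
C | X2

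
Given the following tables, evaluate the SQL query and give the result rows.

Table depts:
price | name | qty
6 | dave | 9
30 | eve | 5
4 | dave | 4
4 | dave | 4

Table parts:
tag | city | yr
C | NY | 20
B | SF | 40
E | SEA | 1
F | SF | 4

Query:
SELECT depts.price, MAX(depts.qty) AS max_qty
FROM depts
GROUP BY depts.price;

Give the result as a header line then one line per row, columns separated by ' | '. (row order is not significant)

== RESULT ==
depts.price | max_qty
6 | 9
30 | 5
4 | 4

Derivation:
After GROUP BY (3 rows):
depts.price | max_qty
6 | 9
30 | 5
4 | 4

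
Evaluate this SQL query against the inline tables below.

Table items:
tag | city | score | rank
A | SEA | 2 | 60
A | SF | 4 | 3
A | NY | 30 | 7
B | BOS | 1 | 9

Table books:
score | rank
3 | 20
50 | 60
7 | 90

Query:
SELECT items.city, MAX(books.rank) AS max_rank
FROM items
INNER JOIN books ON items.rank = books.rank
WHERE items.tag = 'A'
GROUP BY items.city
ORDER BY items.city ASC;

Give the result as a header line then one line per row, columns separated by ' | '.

== RESULT ==
items.city | max_rank
SEA | 60

Derivation:
After JOIN books (1 rows):
items.tag | items.city | items.score | items.rank | books.score | books.rank
A | SEA | 2 | 60 | 50 | 60
After WHERE (1 rows):
items.tag | items.city | items.score | items.rank | books.score | books.rank
A | SEA | 2 | 60 | 50 | 60
After GROUP BY (1 rows):
items.city | max_rank
SEA | 60
After ORDER BY (1 rows):
items.city | max_rank
SEA | 60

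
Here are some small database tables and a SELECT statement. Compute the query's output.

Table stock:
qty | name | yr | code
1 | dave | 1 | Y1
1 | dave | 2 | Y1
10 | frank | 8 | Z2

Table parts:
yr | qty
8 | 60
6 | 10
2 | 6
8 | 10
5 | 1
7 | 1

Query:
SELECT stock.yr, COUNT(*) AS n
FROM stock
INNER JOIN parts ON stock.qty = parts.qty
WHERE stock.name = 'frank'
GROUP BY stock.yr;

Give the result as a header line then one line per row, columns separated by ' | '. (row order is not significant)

== RESULT ==
stock.yr | n
8 | 2

Derivation:
After JOIN parts (6 rows):
stock.qty | stock.name | stock.yr | stock.code | parts.yr | parts.qty
1 | dave | 1 | Y1 | 5 | 1
1 | dave | 1 | Y1 | 7 | 1
1 | dave | 2 | Y1 | 5 | 1
1 | dave | 2 | Y1 | 7 | 1
10 | frank | 8 | Z2 | 6 | 10
10 | frank | 8 | Z2 | 8 | 10
After WHERE (2 rows):
stock.qty | stock.name | stock.yr | stock.code | parts.yr | parts.qty
10 | frank | 8 | Z2 | 6 | 10
10 | frank | 8 | Z2 | 8 | 10
After GROUP BY (1 rows):
stock.yr | n
8 | 2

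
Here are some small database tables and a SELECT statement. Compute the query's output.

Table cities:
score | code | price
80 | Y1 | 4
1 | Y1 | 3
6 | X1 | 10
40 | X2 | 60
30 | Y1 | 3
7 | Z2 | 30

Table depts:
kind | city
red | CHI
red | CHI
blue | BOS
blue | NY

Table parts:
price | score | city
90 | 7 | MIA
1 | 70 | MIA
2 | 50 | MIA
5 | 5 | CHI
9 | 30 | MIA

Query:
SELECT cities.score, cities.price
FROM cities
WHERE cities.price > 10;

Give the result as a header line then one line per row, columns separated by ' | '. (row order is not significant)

== RESULT ==
cities.score | cities.price
40 | 60
7 | 30

Derivation:
After WHERE (2 rows):
cities.score | cities.code | cities.price
40 | X2 | 60
7 | Z2 | 30
After SELECT (2 rows):
cities.score | cities.price
40 | 60
7 | 30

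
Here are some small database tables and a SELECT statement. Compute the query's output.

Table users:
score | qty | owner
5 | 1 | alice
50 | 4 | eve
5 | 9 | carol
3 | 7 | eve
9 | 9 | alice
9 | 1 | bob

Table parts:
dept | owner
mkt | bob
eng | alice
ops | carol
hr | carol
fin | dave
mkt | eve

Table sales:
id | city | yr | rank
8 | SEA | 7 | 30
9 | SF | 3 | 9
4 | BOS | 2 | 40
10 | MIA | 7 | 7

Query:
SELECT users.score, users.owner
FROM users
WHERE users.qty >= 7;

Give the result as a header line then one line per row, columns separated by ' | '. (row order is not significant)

== RESULT ==
users.score | users.owner
5 | carol
3 | eve
9 | alice

Derivation:
After WHERE (3 rows):
users.score | users.qty | users.owner
5 | 9 | carol
3 | 7 | eve
9 | 9 | alice
After SELECT (3 rows):
users.score | users.owner
5 | carol
3 | eve
9 | alice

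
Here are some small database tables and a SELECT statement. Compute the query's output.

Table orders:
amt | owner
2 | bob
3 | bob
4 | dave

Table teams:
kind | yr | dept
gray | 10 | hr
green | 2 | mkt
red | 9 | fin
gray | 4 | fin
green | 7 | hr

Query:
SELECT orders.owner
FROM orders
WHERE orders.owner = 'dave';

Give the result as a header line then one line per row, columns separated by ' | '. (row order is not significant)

After WHERE (1 rows):
orders.amt | orders.owner
4 | dave
After SELECT (1 rows):
orders.owner
dave

== RESULT ==
orders.owner
dave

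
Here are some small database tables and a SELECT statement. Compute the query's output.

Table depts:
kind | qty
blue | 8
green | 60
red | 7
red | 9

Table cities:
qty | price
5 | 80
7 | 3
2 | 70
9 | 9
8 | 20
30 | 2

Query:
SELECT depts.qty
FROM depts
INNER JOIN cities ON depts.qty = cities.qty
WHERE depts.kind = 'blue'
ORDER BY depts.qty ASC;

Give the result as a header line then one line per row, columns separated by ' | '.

== RESULT ==
depts.qty
8

Derivation:
After JOIN cities (3 rows):
depts.kind | depts.qty | cities.qty | cities.price
blue | 8 | 8 | 20
red | 7 | 7 | 3
red | 9 | 9 | 9
After WHERE (1 rows):
depts.kind | depts.qty | cities.qty | cities.price
blue | 8 | 8 | 20
After SELECT (1 rows):
depts.qty
8
After ORDER BY (1 rows):
depts.qty
8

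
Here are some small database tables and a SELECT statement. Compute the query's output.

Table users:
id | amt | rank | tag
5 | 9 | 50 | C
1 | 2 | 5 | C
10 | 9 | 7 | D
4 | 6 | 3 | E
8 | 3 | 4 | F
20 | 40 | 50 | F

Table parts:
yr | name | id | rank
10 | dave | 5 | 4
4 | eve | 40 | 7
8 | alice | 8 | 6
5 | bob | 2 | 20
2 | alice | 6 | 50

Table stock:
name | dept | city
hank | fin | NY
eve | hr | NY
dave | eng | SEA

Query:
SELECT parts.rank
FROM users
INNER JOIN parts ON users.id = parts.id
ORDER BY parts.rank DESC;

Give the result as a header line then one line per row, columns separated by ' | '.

After JOIN parts (2 rows):
users.id | users.amt | users.rank | users.tag | parts.yr | parts.name | parts.id | parts.rank
5 | 9 | 50 | C | 10 | dave | 5 | 4
8 | 3 | 4 | F | 8 | alice | 8 | 6
After SELECT (2 rows):
parts.rank
4
6
After ORDER BY (2 rows):
parts.rank
6
4

== RESULT ==
parts.rank
6
4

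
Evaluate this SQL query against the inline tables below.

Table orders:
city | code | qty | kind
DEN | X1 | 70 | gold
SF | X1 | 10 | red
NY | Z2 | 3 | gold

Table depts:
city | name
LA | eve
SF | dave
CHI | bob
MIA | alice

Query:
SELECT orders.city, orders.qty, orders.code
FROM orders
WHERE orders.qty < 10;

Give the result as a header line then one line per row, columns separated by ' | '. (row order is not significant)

== RESULT ==
orders.city | orders.qty | orders.code
NY | 3 | Z2

Derivation:
After WHERE (1 rows):
orders.city | orders.code | orders.qty | orders.kind
NY | Z2 | 3 | gold
After SELECT (1 rows):
orders.city | orders.qty | orders.code
NY | 3 | Z2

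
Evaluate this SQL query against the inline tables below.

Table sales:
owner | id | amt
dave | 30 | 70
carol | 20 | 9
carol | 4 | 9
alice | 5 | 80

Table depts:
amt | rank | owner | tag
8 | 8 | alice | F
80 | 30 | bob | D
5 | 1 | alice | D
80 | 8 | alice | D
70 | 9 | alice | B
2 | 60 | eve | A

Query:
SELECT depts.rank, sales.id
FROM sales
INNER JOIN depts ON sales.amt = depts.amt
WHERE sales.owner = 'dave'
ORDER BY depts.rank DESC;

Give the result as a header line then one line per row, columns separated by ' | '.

== RESULT ==
depts.rank | sales.id
9 | 30

Derivation:
After JOIN depts (3 rows):
sales.owner | sales.id | sales.amt | depts.amt | depts.rank | depts.owner | depts.tag
dave | 30 | 70 | 70 | 9 | alice | B
alice | 5 | 80 | 80 | 30 | bob | D
alice | 5 | 80 | 80 | 8 | alice | D
After WHERE (1 rows):
sales.owner | sales.id | sales.amt | depts.amt | depts.rank | depts.owner | depts.tag
dave | 30 | 70 | 70 | 9 | alice | B
After SELECT (1 rows):
depts.rank | sales.id
9 | 30
After ORDER BY (1 rows):
depts.rank | sales.id
9 | 30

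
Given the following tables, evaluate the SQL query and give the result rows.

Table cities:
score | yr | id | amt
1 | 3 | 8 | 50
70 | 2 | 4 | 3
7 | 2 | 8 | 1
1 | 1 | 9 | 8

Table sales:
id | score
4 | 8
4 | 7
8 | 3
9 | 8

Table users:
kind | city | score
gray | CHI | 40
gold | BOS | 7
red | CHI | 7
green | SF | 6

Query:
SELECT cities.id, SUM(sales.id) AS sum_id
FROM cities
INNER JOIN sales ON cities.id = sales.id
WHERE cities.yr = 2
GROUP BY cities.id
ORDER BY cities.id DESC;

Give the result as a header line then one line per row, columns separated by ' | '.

== RESULT ==
cities.id | sum_id
8 | 8
4 | 8

Derivation:
After JOIN sales (5 rows):
cities.score | cities.yr | cities.id | cities.amt | sales.id | sales.score
1 | 3 | 8 | 50 | 8 | 3
70 | 2 | 4 | 3 | 4 | 8
70 | 2 | 4 | 3 | 4 | 7
7 | 2 | 8 | 1 | 8 | 3
1 | 1 | 9 | 8 | 9 | 8
After WHERE (3 rows):
cities.score | cities.yr | cities.id | cities.amt | sales.id | sales.score
70 | 2 | 4 | 3 | 4 | 8
70 | 2 | 4 | 3 | 4 | 7
7 | 2 | 8 | 1 | 8 | 3
After GROUP BY (2 rows):
cities.id | sum_id
4 | 8
8 | 8
After ORDER BY (2 rows):
cities.id | sum_id
8 | 8
4 | 8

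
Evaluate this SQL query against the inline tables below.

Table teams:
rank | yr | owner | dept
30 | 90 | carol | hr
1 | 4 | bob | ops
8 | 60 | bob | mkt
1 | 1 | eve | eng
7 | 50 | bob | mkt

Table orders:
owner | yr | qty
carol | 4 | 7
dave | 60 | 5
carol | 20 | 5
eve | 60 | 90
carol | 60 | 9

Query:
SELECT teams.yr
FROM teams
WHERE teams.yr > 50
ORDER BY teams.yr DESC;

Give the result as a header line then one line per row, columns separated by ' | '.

After WHERE (2 rows):
teams.rank | teams.yr | teams.owner | teams.dept
30 | 90 | carol | hr
8 | 60 | bob | mkt
After SELECT (2 rows):
teams.yr
90
60
After ORDER BY (2 rows):
teams.yr
90
60

== RESULT ==
teams.yr
90
60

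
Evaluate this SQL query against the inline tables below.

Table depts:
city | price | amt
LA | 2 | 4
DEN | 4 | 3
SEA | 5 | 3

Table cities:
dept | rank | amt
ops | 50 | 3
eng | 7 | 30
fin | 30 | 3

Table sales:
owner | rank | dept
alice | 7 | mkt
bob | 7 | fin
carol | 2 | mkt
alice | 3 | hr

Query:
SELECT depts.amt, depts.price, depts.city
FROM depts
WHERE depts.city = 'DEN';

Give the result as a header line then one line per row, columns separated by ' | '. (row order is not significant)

== RESULT ==
depts.amt | depts.price | depts.city
3 | 4 | DEN

Derivation:
After WHERE (1 rows):
depts.city | depts.price | depts.amt
DEN | 4 | 3
After SELECT (1 rows):
depts.amt | depts.price | depts.city
3 | 4 | DEN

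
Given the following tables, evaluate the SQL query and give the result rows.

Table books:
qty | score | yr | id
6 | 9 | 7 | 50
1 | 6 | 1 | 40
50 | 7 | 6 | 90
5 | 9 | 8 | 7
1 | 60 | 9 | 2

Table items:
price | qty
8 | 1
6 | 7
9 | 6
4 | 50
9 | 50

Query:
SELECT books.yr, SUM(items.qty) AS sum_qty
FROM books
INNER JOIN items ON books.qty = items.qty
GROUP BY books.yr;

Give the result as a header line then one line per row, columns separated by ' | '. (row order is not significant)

== RESULT ==
books.yr | sum_qty
7 | 6
1 | 1
6 | 100
9 | 1

Derivation:
After JOIN items (5 rows):
books.qty | books.score | books.yr | books.id | items.price | items.qty
6 | 9 | 7 | 50 | 9 | 6
1 | 6 | 1 | 40 | 8 | 1
50 | 7 | 6 | 90 | 4 | 50
50 | 7 | 6 | 90 | 9 | 50
1 | 60 | 9 | 2 | 8 | 1
After GROUP BY (4 rows):
books.yr | sum_qty
7 | 6
1 | 1
6 | 100
9 | 1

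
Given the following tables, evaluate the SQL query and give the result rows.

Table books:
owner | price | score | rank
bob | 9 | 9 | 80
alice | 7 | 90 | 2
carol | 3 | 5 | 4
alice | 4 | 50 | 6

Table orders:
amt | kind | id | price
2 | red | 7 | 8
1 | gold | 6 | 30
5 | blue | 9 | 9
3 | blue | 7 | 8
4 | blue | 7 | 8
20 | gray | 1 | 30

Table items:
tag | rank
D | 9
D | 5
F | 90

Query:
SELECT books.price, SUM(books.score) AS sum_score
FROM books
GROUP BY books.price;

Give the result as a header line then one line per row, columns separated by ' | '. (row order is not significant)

After GROUP BY (4 rows):
books.price | sum_score
9 | 9
7 | 90
3 | 5
4 | 50

== RESULT ==
books.price | sum_score
9 | 9
7 | 90
3 | 5
4 | 50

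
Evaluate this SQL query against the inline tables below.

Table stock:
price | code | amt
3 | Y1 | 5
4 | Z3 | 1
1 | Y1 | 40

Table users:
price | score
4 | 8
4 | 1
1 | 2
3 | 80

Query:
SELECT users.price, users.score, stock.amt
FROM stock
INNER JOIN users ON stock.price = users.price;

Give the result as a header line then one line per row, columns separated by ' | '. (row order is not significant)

After JOIN users (4 rows):
stock.price | stock.code | stock.amt | users.price | users.score
3 | Y1 | 5 | 3 | 80
4 | Z3 | 1 | 4 | 8
4 | Z3 | 1 | 4 | 1
1 | Y1 | 40 | 1 | 2
After SELECT (4 rows):
users.price | users.score | stock.amt
3 | 80 | 5
4 | 8 | 1
4 | 1 | 1
1 | 2 | 40

== RESULT ==
users.price | users.score | stock.amt
3 | 80 | 5
4 | 8 | 1
4 | 1 | 1
1 | 2 | 40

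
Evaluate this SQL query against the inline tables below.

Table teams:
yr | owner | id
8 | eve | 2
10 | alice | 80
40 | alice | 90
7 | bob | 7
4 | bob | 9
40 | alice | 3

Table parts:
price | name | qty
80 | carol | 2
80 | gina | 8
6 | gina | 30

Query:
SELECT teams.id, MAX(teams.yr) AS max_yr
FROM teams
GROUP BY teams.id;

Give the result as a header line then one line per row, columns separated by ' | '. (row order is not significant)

After GROUP BY (6 rows):
teams.id | max_yr
2 | 8
80 | 10
90 | 40
7 | 7
9 | 4
3 | 40

== RESULT ==
teams.id | max_yr
2 | 8
80 | 10
90 | 40
7 | 7
9 | 4
3 | 40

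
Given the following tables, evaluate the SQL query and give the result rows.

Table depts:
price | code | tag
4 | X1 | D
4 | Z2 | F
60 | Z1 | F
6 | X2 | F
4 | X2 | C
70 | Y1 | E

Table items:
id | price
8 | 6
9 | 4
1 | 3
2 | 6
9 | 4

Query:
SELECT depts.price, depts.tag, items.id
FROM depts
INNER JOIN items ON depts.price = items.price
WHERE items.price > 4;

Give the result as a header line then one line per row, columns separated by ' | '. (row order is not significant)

After JOIN items (8 rows):
depts.price | depts.code | depts.tag | items.id | items.price
4 | X1 | D | 9 | 4
4 | X1 | D | 9 | 4
4 | Z2 | F | 9 | 4
4 | Z2 | F | 9 | 4
6 | X2 | F | 8 | 6
6 | X2 | F | 2 | 6
4 | X2 | C | 9 | 4
4 | X2 | C | 9 | 4
After WHERE (2 rows):
depts.price | depts.code | depts.tag | items.id | items.price
6 | X2 | F | 8 | 6
6 | X2 | F | 2 | 6
After SELECT (2 rows):
depts.price | depts.tag | items.id
6 | F | 8
6 | F | 2

== RESULT ==
depts.price | depts.tag | items.id
6 | F | 8
6 | F | 2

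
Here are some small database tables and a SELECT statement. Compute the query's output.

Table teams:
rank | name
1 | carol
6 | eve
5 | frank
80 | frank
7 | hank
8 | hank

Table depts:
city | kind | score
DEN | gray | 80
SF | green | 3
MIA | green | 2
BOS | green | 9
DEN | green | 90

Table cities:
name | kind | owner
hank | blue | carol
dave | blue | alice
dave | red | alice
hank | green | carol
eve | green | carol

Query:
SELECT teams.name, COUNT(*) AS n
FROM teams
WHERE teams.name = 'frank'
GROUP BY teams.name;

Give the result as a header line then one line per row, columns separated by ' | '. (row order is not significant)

== RESULT ==
teams.name | n
frank | 2

Derivation:
After WHERE (2 rows):
teams.rank | teams.name
5 | frank
80 | frank
After GROUP BY (1 rows):
teams.name | n
frank | 2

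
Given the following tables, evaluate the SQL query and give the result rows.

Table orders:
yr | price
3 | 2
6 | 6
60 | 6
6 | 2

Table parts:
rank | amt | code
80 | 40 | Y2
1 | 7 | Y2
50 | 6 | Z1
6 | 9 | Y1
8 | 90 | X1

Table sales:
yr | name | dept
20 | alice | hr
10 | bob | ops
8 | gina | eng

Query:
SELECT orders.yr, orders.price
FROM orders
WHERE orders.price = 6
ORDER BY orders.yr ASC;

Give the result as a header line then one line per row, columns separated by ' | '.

== RESULT ==
orders.yr | orders.price
6 | 6
60 | 6

Derivation:
After WHERE (2 rows):
orders.yr | orders.price
6 | 6
60 | 6
After SELECT (2 rows):
orders.yr | orders.price
6 | 6
60 | 6
After ORDER BY (2 rows):
orders.yr | orders.price
6 | 6
60 | 6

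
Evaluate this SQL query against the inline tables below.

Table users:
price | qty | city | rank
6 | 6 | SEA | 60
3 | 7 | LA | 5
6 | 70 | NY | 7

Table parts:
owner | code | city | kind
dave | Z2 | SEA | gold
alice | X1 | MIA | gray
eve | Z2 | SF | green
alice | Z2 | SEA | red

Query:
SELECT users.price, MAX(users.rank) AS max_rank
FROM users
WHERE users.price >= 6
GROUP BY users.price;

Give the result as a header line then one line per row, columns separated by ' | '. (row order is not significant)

== RESULT ==
users.price | max_rank
6 | 60

Derivation:
After WHERE (2 rows):
users.price | users.qty | users.city | users.rank
6 | 6 | SEA | 60
6 | 70 | NY | 7
After GROUP BY (1 rows):
users.price | max_rank
6 | 60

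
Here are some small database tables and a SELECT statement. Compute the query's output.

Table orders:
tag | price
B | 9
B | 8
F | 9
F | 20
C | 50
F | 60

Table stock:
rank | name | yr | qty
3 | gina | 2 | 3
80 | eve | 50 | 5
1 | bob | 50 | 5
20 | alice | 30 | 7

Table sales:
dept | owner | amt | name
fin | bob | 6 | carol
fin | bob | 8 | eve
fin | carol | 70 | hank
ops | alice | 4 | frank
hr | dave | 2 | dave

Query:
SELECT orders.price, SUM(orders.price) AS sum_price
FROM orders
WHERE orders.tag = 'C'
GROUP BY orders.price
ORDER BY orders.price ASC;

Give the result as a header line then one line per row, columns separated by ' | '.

After WHERE (1 rows):
orders.tag | orders.price
C | 50
After GROUP BY (1 rows):
orders.price | sum_price
50 | 50
After ORDER BY (1 rows):
orders.price | sum_price
50 | 50

== RESULT ==
orders.price | sum_price
50 | 50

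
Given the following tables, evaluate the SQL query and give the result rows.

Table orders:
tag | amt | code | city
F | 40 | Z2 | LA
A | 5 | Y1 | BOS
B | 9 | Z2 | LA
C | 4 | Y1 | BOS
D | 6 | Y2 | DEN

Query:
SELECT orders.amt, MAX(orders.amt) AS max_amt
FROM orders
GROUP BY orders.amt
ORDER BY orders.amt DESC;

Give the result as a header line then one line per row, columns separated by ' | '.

After GROUP BY (5 rows):
orders.amt | max_amt
40 | 40
5 | 5
9 | 9
4 | 4
6 | 6
After ORDER BY (5 rows):
orders.amt | max_amt
40 | 40
9 | 9
6 | 6
5 | 5
4 | 4

== RESULT ==
orders.amt | max_amt
40 | 40
9 | 9
6 | 6
5 | 5
4 | 4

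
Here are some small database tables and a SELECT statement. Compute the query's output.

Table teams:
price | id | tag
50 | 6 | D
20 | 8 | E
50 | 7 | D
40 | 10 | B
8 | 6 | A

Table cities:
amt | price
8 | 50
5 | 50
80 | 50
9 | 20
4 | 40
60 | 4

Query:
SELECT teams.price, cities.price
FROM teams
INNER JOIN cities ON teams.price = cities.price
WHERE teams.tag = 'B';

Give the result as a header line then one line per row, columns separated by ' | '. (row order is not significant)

== RESULT ==
teams.price | cities.price
40 | 40

Derivation:
After JOIN cities (8 rows):
teams.price | teams.id | teams.tag | cities.amt | cities.price
50 | 6 | D | 8 | 50
50 | 6 | D | 5 | 50
50 | 6 | D | 80 | 50
20 | 8 | E | 9 | 20
50 | 7 | D | 8 | 50
50 | 7 | D | 5 | 50
50 | 7 | D | 80 | 50
40 | 10 | B | 4 | 40
After WHERE (1 rows):
teams.price | teams.id | teams.tag | cities.amt | cities.price
40 | 10 | B | 4 | 40
After SELECT (1 rows):
teams.price | cities.price
40 | 40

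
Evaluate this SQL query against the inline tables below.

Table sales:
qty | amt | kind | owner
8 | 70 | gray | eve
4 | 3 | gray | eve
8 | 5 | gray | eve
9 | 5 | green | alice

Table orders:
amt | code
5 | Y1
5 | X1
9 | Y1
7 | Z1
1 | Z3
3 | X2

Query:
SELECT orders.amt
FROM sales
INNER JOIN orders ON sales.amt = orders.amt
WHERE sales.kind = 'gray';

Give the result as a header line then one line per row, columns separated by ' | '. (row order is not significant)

== RESULT ==
orders.amt
3
5
5

Derivation:
After JOIN orders (5 rows):
sales.qty | sales.amt | sales.kind | sales.owner | orders.amt | orders.code
4 | 3 | gray | eve | 3 | X2
8 | 5 | gray | eve | 5 | Y1
8 | 5 | gray | eve | 5 | X1
9 | 5 | green | alice | 5 | Y1
9 | 5 | green | alice | 5 | X1
After WHERE (3 rows):
sales.qty | sales.amt | sales.kind | sales.owner | orders.amt | orders.code
4 | 3 | gray | eve | 3 | X2
8 | 5 | gray | eve | 5 | Y1
8 | 5 | gray | eve | 5 | X1
After SELECT (3 rows):
orders.amt
3
5
5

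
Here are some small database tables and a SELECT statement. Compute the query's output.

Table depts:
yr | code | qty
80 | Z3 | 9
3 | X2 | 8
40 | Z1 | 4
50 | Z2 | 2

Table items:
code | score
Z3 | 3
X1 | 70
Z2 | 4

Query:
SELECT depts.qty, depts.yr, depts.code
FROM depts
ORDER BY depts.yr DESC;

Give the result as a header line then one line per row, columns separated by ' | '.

== RESULT ==
depts.qty | depts.yr | depts.code
9 | 80 | Z3
2 | 50 | Z2
4 | 40 | Z1
8 | 3 | X2

Derivation:
After SELECT (4 rows):
depts.qty | depts.yr | depts.code
9 | 80 | Z3
8 | 3 | X2
4 | 40 | Z1
2 | 50 | Z2
After ORDER BY (4 rows):
depts.qty | depts.yr | depts.code
9 | 80 | Z3
2 | 50 | Z2
4 | 40 | Z1
8 | 3 | X2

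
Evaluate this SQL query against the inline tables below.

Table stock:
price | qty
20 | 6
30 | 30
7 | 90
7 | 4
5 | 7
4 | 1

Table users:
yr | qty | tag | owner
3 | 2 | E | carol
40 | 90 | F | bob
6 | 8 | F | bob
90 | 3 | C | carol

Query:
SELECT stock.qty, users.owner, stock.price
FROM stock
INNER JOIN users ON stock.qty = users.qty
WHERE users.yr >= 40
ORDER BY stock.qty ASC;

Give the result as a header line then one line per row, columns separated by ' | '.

== RESULT ==
stock.qty | users.owner | stock.price
90 | bob | 7

Derivation:
After JOIN users (1 rows):
stock.price | stock.qty | users.yr | users.qty | users.tag | users.owner
7 | 90 | 40 | 90 | F | bob
After WHERE (1 rows):
stock.price | stock.qty | users.yr | users.qty | users.tag | users.owner
7 | 90 | 40 | 90 | F | bob
After SELECT (1 rows):
stock.qty | users.owner | stock.price
90 | bob | 7
After ORDER BY (1 rows):
stock.qty | users.owner | stock.price
90 | bob | 7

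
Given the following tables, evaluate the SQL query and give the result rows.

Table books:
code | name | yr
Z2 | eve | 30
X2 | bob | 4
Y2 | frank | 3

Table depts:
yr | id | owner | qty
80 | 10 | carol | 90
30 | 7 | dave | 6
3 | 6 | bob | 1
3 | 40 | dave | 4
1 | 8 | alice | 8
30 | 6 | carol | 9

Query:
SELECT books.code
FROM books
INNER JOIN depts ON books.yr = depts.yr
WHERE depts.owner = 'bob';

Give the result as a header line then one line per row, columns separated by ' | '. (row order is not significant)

== RESULT ==
books.code
Y2

Derivation:
After JOIN depts (4 rows):
books.code | books.name | books.yr | depts.yr | depts.id | depts.owner | depts.qty
Z2 | eve | 30 | 30 | 7 | dave | 6
Z2 | eve | 30 | 30 | 6 | carol | 9
Y2 | frank | 3 | 3 | 6 | bob | 1
Y2 | frank | 3 | 3 | 40 | dave | 4
After WHERE (1 rows):
books.code | books.name | books.yr | depts.yr | depts.id | depts.owner | depts.qty
Y2 | frank | 3 | 3 | 6 | bob | 1
After SELECT (1 rows):
books.code
Y2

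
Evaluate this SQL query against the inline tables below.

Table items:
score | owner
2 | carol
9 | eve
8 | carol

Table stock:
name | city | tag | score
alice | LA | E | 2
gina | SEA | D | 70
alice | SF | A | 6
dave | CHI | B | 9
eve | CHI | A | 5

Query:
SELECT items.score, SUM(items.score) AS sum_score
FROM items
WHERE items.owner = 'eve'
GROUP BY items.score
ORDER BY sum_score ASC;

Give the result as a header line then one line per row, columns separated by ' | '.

After WHERE (1 rows):
items.score | items.owner
9 | eve
After GROUP BY (1 rows):
items.score | sum_score
9 | 9
After ORDER BY (1 rows):
items.score | sum_score
9 | 9

== RESULT ==
items.score | sum_score
9 | 9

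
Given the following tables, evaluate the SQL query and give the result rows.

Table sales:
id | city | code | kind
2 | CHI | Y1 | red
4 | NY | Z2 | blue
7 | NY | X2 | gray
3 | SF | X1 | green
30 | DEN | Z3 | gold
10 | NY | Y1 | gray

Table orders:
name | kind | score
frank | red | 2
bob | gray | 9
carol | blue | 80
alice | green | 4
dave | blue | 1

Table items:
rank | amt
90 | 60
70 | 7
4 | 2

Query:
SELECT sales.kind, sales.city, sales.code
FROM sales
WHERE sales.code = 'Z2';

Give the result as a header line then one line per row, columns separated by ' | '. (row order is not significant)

== RESULT ==
sales.kind | sales.city | sales.code
blue | NY | Z2

Derivation:
After WHERE (1 rows):
sales.id | sales.city | sales.code | sales.kind
4 | NY | Z2 | blue
After SELECT (1 rows):
sales.kind | sales.city | sales.code
blue | NY | Z2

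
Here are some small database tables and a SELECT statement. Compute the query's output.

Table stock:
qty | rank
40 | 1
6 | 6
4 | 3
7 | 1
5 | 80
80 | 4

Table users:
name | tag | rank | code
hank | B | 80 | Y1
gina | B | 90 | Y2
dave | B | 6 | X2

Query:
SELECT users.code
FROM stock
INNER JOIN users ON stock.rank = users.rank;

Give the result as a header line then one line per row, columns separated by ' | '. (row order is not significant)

== RESULT ==
users.code
X2
Y1

Derivation:
After JOIN users (2 rows):
stock.qty | stock.rank | users.name | users.tag | users.rank | users.code
6 | 6 | dave | B | 6 | X2
5 | 80 | hank | B | 80 | Y1
After SELECT (2 rows):
users.code
X2
Y1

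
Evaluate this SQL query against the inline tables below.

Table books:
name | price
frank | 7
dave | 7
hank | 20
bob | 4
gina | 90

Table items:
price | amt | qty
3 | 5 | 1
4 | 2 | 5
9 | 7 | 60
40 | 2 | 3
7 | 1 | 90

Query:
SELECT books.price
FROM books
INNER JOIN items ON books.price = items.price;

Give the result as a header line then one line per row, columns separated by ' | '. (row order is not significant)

== RESULT ==
books.price
7
7
4

Derivation:
After JOIN items (3 rows):
books.name | books.price | items.price | items.amt | items.qty
frank | 7 | 7 | 1 | 90
dave | 7 | 7 | 1 | 90
bob | 4 | 4 | 2 | 5
After SELECT (3 rows):
books.price
7
7
4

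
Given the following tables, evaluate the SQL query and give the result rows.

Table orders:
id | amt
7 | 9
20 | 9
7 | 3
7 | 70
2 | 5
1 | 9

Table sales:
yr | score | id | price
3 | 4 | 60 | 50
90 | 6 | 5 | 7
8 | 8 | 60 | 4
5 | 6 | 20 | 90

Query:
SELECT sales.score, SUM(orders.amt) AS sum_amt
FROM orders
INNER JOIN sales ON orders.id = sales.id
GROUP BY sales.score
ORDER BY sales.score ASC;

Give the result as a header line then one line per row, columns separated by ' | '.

== RESULT ==
sales.score | sum_amt
6 | 9

Derivation:
After JOIN sales (1 rows):
orders.id | orders.amt | sales.yr | sales.score | sales.id | sales.price
20 | 9 | 5 | 6 | 20 | 90
After GROUP BY (1 rows):
sales.score | sum_amt
6 | 9
After ORDER BY (1 rows):
sales.score | sum_amt
6 | 9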